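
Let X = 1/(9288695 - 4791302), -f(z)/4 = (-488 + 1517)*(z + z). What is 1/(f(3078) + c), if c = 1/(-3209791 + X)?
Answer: -14435691574862/365772938950249040145 ≈ -3.9466e-8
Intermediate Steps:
f(z) = -8232*z (f(z) = -4*(-488 + 1517)*(z + z) = -4116*2*z = -8232*z)
X = 1/4497393 ≈ 2.2235e-7
c = -4497393/14435691574862 (c = 1/(-3209791 + 1/4497393) = 1/(-14435691574862/4497393) = -4497393/14435691574862 ≈ -3.1155e-7)
1/(f(3078) + c) = 1/(-8232*3078 - 4497393/14435691574862) = 1/(-25338096 - 4497393/14435691574862) = 1/(-365772938950249040145/14435691574862) = -14435691574862/365772938950249040145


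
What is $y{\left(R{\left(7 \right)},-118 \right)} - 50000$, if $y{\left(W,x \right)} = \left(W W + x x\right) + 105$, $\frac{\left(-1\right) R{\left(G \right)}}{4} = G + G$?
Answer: $-32835$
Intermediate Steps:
$R{\left(G \right)} = - 8 G$ ($R{\left(G \right)} = - 4 \left(G + G\right) = - 4 \cdot 2 G = - 8 G$)
$y{\left(W,x \right)} = 105 + W^{2} + x^{2}$ ($y{\left(W,x \right)} = \left(W^{2} + x^{2}\right) + 105 = 105 + W^{2} + x^{2}$)
$y{\left(R{\left(7 \right)},-118 \right)} - 50000 = \left(105 + \left(\left(-8\right) 7\right)^{2} + \left(-118\right)^{2}\right) - 50000 = \left(105 + \left(-56\right)^{2} + 13924\right) - 50000 = \left(105 + 3136 + 13924\right) - 50000 = 17165 - 50000 = -32835$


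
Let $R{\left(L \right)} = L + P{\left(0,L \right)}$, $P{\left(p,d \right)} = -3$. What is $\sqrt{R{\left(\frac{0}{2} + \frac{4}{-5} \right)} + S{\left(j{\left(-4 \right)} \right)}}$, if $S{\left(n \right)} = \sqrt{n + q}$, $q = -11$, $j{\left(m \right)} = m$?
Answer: $\frac{\sqrt{-95 + 25 i \sqrt{15}}}{5} \approx 0.90163 + 2.1478 i$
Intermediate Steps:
$R{\left(L \right)} = -3 + L$ ($R{\left(L \right)} = L - 3 = -3 + L$)
$S{\left(n \right)} = \sqrt{-11 + n}$ ($S{\left(n \right)} = \sqrt{n - 11} = \sqrt{-11 + n}$)
$\sqrt{R{\left(\frac{0}{2} + \frac{4}{-5} \right)} + S{\left(j{\left(-4 \right)} \right)}} = \sqrt{\left(-3 + \left(\frac{0}{2} + \frac{4}{-5}\right)\right) + \sqrt{-11 - 4}} = \sqrt{\left(-3 + \left(0 \cdot \frac{1}{2} + 4 \left(- \frac{1}{5}\right)\right)\right) + \sqrt{-15}} = \sqrt{\left(-3 + \left(0 - \frac{4}{5}\right)\right) + i \sqrt{15}} = \sqrt{\left(-3 - \frac{4}{5}\right) + i \sqrt{15}} = \sqrt{- \frac{19}{5} + i \sqrt{15}}$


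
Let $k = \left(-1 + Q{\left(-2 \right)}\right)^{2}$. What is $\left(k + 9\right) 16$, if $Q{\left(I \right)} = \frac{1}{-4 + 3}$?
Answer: $208$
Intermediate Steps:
$Q{\left(I \right)} = -1$ ($Q{\left(I \right)} = \frac{1}{-1} = -1$)
$k = 4$ ($k = \left(-1 - 1\right)^{2} = \left(-2\right)^{2} = 4$)
$\left(k + 9\right) 16 = \left(4 + 9\right) 16 = 13 \cdot 16 = 208$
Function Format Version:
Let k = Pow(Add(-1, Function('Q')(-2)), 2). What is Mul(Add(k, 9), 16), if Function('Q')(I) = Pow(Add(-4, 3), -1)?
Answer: 208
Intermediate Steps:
Function('Q')(I) = -1 (Function('Q')(I) = Pow(-1, -1) = -1)
k = 4 (k = Pow(Add(-1, -1), 2) = Pow(-2, 2) = 4)
Mul(Add(k, 9), 16) = Mul(Add(4, 9), 16) = Mul(13, 16) = 208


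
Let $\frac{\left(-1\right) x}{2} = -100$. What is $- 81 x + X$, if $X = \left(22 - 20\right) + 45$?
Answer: $-16153$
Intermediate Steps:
$x = 200$ ($x = \left(-2\right) \left(-100\right) = 200$)
$X = 47$ ($X = 2 + 45 = 47$)
$- 81 x + X = \left(-81\right) 200 + 47 = -16200 + 47 = -16153$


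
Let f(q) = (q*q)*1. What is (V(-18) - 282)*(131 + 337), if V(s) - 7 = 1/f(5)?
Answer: -3217032/25 ≈ -1.2868e+5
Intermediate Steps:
f(q) = q² (f(q) = q²*1 = q²)
V(s) = 176/25 (V(s) = 7 + 1/(5²) = 7 + 1/25 = 176/25)
(V(-18) - 282)*(131 + 337) = (176/25 - 282)*(131 + 337) = -6874/25*468 = -3217032/25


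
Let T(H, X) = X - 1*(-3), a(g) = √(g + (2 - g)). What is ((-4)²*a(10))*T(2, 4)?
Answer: 112*√2 ≈ 158.39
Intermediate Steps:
a(g) = √2
T(H, X) = 3 + X (T(H, X) = X + 3 = 3 + X)
((-4)²*a(10))*T(2, 4) = ((-4)²*√2)*(3 + 4) = (16*√2)*7 = 112*√2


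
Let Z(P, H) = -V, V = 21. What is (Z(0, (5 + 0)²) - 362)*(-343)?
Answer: 131369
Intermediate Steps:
Z(P, H) = -21 (Z(P, H) = -1*21 = -21)
(Z(0, (5 + 0)²) - 362)*(-343) = (-21 - 362)*(-343) = -383*(-343) = 131369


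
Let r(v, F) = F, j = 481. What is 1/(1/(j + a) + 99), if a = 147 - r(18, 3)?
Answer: 625/61876 ≈ 0.010101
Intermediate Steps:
a = 144 (a = 147 - 1*3 = 147 - 3 = 144)
1/(1/(j + a) + 99) = 1/(1/(481 + 144) + 99) = 1/(1/625 + 99) = 1/(61876/625) = 625/61876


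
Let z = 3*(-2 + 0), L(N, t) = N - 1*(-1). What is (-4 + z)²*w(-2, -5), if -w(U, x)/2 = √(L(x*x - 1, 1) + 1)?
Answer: -200*√26 ≈ -1019.8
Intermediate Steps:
L(N, t) = 1 + N (L(N, t) = N + 1 = 1 + N)
z = -6 (z = 3*(-2) = -6)
w(U, x) = -2*√(1 + x²) (w(U, x) = -2*√((1 + (x*x - 1)) + 1) = -2*√((1 + (x² - 1)) + 1) = -2*√((1 + (-1 + x²)) + 1) = -2*√(x² + 1) = -2*√(1 + x²))
(-4 + z)²*w(-2, -5) = (-4 - 6)²*(-2*√(1 + (-5)²)) = (-10)²*(-2*√(1 + 25)) = 100*(-2*√26) = -200*√26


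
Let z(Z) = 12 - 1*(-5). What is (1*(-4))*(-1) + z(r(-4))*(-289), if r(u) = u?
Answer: -4909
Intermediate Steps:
z(Z) = 17 (z(Z) = 12 + 5 = 17)
(1*(-4))*(-1) + z(r(-4))*(-289) = (1*(-4))*(-1) + 17*(-289) = -4*(-1) - 4913 = 4 - 4913 = -4909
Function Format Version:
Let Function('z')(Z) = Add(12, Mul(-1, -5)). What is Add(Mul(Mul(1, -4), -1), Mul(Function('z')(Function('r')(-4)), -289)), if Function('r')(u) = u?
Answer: -4909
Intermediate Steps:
Function('z')(Z) = 17 (Function('z')(Z) = Add(12, 5) = 17)
Add(Mul(Mul(1, -4), -1), Mul(Function('z')(Function('r')(-4)), -289)) = Add(Mul(Mul(1, -4), -1), Mul(17, -289)) = Add(Mul(-4, -1), -4913) = Add(4, -4913) = -4909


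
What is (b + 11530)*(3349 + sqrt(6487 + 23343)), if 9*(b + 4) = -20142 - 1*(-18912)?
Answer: 114428632/3 + 34168*sqrt(29830)/3 ≈ 4.0110e+7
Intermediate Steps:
b = -422/3 (b = -4 + (-20142 - 1*(-18912))/9 = -4 + (-20142 + 18912)/9 = -4 + (1/9)*(-1230) = -4 - 410/3 = -422/3 ≈ -140.67)
(b + 11530)*(3349 + sqrt(6487 + 23343)) = (-422/3 + 11530)*(3349 + sqrt(6487 + 23343)) = 34168*(3349 + sqrt(29830))/3 = 114428632/3 + 34168*sqrt(29830)/3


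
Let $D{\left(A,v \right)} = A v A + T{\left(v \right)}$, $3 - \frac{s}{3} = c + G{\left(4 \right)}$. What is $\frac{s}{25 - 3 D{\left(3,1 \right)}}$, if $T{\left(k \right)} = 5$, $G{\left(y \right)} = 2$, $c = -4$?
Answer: $- \frac{15}{17} \approx -0.88235$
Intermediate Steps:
$s = 15$ ($s = 9 - 3 \left(-4 + 2\right) = 9 - -6 = 9 + 6 = 15$)
$D{\left(A,v \right)} = 5 + v A^{2}$ ($D{\left(A,v \right)} = A v A + 5 = v A^{2} + 5 = 5 + v A^{2}$)
$\frac{s}{25 - 3 D{\left(3,1 \right)}} = \frac{1}{25 - 3 \left(5 + 1 \cdot 3^{2}\right)} 15 = \frac{1}{25 - 3 \left(5 + 1 \cdot 9\right)} 15 = \frac{1}{25 - 3 \left(5 + 9\right)} 15 = \frac{1}{25 - 42} \cdot 15 = \frac{1}{-17} \cdot 15 = \left(- \frac{1}{17}\right) 15 = - \frac{15}{17}$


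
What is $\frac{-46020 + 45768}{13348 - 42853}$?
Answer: $\frac{12}{1405} \approx 0.0085409$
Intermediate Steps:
$\frac{-46020 + 45768}{13348 - 42853} = - \frac{252}{-29505} = \left(-252\right) \left(- \frac{1}{29505}\right) = \frac{12}{1405}$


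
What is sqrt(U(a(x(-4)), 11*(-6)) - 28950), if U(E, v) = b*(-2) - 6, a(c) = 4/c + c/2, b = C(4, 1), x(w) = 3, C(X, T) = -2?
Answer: 2*I*sqrt(7238) ≈ 170.15*I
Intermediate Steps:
b = -2
a(c) = c/2 + 4/c (a(c) = 4/c + c*(1/2) = 4/c + c/2 = c/2 + 4/c)
U(E, v) = -2 (U(E, v) = -2*(-2) - 6 = 4 - 6 = -2)
sqrt(U(a(x(-4)), 11*(-6)) - 28950) = sqrt(-2 - 28950) = sqrt(-28952) = 2*I*sqrt(7238)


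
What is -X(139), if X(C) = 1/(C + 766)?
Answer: -1/905 ≈ -0.0011050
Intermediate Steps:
X(C) = 1/(766 + C)
-X(139) = -1/(766 + 139) = -1/905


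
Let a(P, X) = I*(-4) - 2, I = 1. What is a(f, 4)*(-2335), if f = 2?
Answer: 14010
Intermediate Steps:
a(P, X) = -6 (a(P, X) = 1*(-4) - 2 = -4 - 2 = -6)
a(f, 4)*(-2335) = -6*(-2335) = 14010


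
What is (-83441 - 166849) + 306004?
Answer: 55714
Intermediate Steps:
(-83441 - 166849) + 306004 = -250290 + 306004 = 55714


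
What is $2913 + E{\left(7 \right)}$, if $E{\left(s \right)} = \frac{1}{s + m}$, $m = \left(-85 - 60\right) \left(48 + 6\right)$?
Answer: $\frac{22788398}{7823} \approx 2913.0$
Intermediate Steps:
$m = -7830$ ($m = \left(-145\right) 54 = -7830$)
$E{\left(s \right)} = \frac{1}{-7830 + s}$ ($E{\left(s \right)} = \frac{1}{s - 7830} = \frac{1}{-7830 + s}$)
$2913 + E{\left(7 \right)} = 2913 + \frac{1}{-7830 + 7} = 2913 + \frac{1}{-7823} = 2913 - \frac{1}{7823} = \frac{22788398}{7823}$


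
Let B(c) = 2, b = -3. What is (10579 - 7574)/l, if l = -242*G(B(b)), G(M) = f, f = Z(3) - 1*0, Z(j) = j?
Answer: -3005/726 ≈ -4.1391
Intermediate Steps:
f = 3 (f = 3 - 1*0 = 3 + 0 = 3)
G(M) = 3
l = -726 (l = -242*3 = -726)
(10579 - 7574)/l = (10579 - 7574)/(-726) = 3005*(-1/726) = -3005/726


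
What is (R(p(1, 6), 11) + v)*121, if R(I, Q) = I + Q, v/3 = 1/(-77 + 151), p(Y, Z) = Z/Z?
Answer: 107811/74 ≈ 1456.9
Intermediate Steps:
p(Y, Z) = 1
v = 3/74 (v = 3/(-77 + 151) = 3/74 ≈ 0.040541)
(R(p(1, 6), 11) + v)*121 = ((1 + 11) + 3/74)*121 = (12 + 3/74)*121 = (891/74)*121 = 107811/74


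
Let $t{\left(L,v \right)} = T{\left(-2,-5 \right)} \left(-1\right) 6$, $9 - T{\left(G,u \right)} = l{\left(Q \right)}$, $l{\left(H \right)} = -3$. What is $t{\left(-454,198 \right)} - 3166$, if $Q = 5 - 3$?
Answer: $-3238$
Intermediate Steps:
$Q = 2$
$T{\left(G,u \right)} = 12$ ($T{\left(G,u \right)} = 9 - -3 = 9 + 3 = 12$)
$t{\left(L,v \right)} = -72$ ($t{\left(L,v \right)} = 12 \left(-1\right) 6 = \left(-12\right) 6 = -72$)
$t{\left(-454,198 \right)} - 3166 = -72 - 3166 = -3238$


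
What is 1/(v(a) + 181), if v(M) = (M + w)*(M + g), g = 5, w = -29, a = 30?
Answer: 1/216 ≈ 0.0046296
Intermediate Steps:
v(M) = (-29 + M)*(5 + M) (v(M) = (M - 29)*(M + 5) = (-29 + M)*(5 + M))
1/(v(a) + 181) = 1/((-145 + 30² - 24*30) + 181) = 1/((-145 + 900 - 720) + 181) = 1/(35 + 181) = 1/216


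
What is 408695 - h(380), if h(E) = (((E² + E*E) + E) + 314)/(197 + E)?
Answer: 235527521/577 ≈ 4.0819e+5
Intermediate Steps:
h(E) = (314 + E + 2*E²)/(197 + E) (h(E) = (((E² + E²) + E) + 314)/(197 + E) = ((2*E² + E) + 314)/(197 + E) = ((E + 2*E²) + 314)/(197 + E) = (314 + E + 2*E²)/(197 + E))
408695 - h(380) = 408695 - (314 + 380 + 2*380²)/(197 + 380) = 408695 - (314 + 380 + 2*144400)/577 = 408695 - (314 + 380 + 288800)/577 = 408695 - 289494/577 = 235527521/577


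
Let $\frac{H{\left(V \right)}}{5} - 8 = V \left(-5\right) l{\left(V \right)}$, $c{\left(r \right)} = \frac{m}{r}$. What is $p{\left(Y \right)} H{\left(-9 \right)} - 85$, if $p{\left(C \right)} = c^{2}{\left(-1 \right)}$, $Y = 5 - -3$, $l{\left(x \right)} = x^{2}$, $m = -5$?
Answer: $456540$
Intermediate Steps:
$c{\left(r \right)} = - \frac{5}{r}$
$Y = 8$ ($Y = 5 + 3 = 8$)
$p{\left(C \right)} = 25$ ($p{\left(C \right)} = \left(- \frac{5}{-1}\right)^{2} = \left(\left(-5\right) \left(-1\right)\right)^{2} = 5^{2} = 25$)
$H{\left(V \right)} = 40 - 25 V^{3}$ ($H{\left(V \right)} = 40 + 5 V \left(-5\right) V^{2} = 40 + 5 - 5 V V^{2} = 40 + 5 \left(- 5 V^{3}\right) = 40 - 25 V^{3}$)
$p{\left(Y \right)} H{\left(-9 \right)} - 85 = 25 \left(40 - 25 \left(-9\right)^{3}\right) - 85 = 25 \left(40 - -18225\right) - 85 = 25 \left(40 + 18225\right) - 85 = 25 \cdot 18265 - 85 = 456625 - 85 = 456540$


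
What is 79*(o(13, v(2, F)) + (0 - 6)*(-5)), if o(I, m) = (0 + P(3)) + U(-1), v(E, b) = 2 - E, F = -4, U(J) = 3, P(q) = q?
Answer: 2844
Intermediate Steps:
o(I, m) = 6 (o(I, m) = (0 + 3) + 3 = 3 + 3 = 6)
79*(o(13, v(2, F)) + (0 - 6)*(-5)) = 79*(6 + (0 - 6)*(-5)) = 79*(6 - 6*(-5)) = 79*(6 + 30) = 79*36 = 2844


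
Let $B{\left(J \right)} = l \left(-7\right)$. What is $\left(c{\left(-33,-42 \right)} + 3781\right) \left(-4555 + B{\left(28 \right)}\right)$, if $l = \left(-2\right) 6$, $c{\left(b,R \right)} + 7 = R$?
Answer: $-16685772$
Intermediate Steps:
$c{\left(b,R \right)} = -7 + R$
$l = -12$
$B{\left(J \right)} = 84$ ($B{\left(J \right)} = \left(-12\right) \left(-7\right) = 84$)
$\left(c{\left(-33,-42 \right)} + 3781\right) \left(-4555 + B{\left(28 \right)}\right) = \left(\left(-7 - 42\right) + 3781\right) \left(-4555 + 84\right) = \left(-49 + 3781\right) \left(-4471\right) = 3732 \left(-4471\right) = -16685772$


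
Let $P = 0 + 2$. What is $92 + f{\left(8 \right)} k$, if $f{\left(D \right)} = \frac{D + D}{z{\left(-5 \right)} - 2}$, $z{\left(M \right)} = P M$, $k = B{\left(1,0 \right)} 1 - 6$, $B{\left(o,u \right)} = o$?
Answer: $\frac{296}{3} \approx 98.667$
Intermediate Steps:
$P = 2$
$k = -5$ ($k = 1 \cdot 1 - 6 = 1 - 6 = -5$)
$z{\left(M \right)} = 2 M$
$f{\left(D \right)} = - \frac{D}{6}$ ($f{\left(D \right)} = \frac{D + D}{2 \left(-5\right) - 2} = \frac{2 D}{-10 - 2} = \frac{2 D}{-12} = 2 D \left(- \frac{1}{12}\right) = - \frac{D}{6}$)
$92 + f{\left(8 \right)} k = 92 + \left(- \frac{1}{6}\right) 8 \left(-5\right) = 92 - - \frac{20}{3} = 92 + \frac{20}{3} = \frac{296}{3}$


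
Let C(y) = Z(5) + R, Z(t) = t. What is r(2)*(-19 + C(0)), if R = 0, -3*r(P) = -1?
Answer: -14/3 ≈ -4.6667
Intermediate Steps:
r(P) = ⅓ (r(P) = -⅓*(-1) = ⅓)
C(y) = 5 (C(y) = 5 + 0 = 5)
r(2)*(-19 + C(0)) = (-19 + 5)/3 = (⅓)*(-14) = -14/3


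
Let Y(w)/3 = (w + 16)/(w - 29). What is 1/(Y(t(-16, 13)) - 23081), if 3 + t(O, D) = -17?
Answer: -49/1130957 ≈ -4.3326e-5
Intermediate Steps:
t(O, D) = -20 (t(O, D) = -3 - 17 = -20)
Y(w) = 3*(16 + w)/(-29 + w) (Y(w) = 3*((w + 16)/(w - 29)) = 3*((16 + w)/(-29 + w)) = 3*(16 + w)/(-29 + w))
1/(Y(t(-16, 13)) - 23081) = 1/(3*(16 - 20)/(-29 - 20) - 23081) = 1/(3*(-4)/(-49) - 23081) = 1/(3*(-1/49)*(-4) - 23081) = 1/(12/49 - 23081) = 1/(-1130957/49) = -49/1130957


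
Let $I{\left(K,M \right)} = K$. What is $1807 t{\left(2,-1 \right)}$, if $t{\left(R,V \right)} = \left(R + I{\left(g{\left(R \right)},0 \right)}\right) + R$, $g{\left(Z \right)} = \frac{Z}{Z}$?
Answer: $9035$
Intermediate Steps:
$g{\left(Z \right)} = 1$
$t{\left(R,V \right)} = 1 + 2 R$ ($t{\left(R,V \right)} = \left(R + 1\right) + R = \left(1 + R\right) + R = 1 + 2 R$)
$1807 t{\left(2,-1 \right)} = 1807 \left(1 + 2 \cdot 2\right) = 1807 \left(1 + 4\right) = 1807 \cdot 5 = 9035$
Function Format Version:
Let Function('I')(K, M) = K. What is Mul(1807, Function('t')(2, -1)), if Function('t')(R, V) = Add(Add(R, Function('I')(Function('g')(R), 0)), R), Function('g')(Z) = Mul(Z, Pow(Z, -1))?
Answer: 9035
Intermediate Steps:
Function('g')(Z) = 1
Function('t')(R, V) = Add(1, Mul(2, R)) (Function('t')(R, V) = Add(Add(R, 1), R) = Add(Add(1, R), R) = Add(1, Mul(2, R)))
Mul(1807, Function('t')(2, -1)) = Mul(1807, Add(1, Mul(2, 2))) = Mul(1807, Add(1, 4)) = Mul(1807, 5) = 9035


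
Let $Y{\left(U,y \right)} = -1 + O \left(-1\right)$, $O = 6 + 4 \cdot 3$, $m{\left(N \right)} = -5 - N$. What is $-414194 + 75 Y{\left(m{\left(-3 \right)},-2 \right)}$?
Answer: $-415619$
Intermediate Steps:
$O = 18$ ($O = 6 + 12 = 18$)
$Y{\left(U,y \right)} = -19$ ($Y{\left(U,y \right)} = -1 + 18 \left(-1\right) = -1 - 18 = -19$)
$-414194 + 75 Y{\left(m{\left(-3 \right)},-2 \right)} = -414194 + 75 \left(-19\right) = -414194 - 1425 = -415619$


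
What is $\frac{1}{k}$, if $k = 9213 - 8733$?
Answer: $\frac{1}{480} \approx 0.0020833$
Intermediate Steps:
$k = 480$ ($k = 9213 - 8733 = 480$)
$\frac{1}{k} = \frac{1}{480}$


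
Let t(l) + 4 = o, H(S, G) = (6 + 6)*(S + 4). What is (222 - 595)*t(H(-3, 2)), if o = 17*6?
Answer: -36554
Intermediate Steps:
o = 102
H(S, G) = 48 + 12*S (H(S, G) = 12*(4 + S) = 48 + 12*S)
t(l) = 98 (t(l) = -4 + 102 = 98)
(222 - 595)*t(H(-3, 2)) = (222 - 595)*98 = -373*98 = -36554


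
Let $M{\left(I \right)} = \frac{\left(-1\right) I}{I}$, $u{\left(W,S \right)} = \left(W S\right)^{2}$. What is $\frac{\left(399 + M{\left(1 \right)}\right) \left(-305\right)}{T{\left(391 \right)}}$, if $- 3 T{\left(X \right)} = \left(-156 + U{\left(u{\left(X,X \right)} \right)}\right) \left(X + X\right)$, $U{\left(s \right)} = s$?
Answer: $\frac{36417}{1827737320391} \approx 1.9925 \cdot 10^{-8}$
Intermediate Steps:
$u{\left(W,S \right)} = S^{2} W^{2}$ ($u{\left(W,S \right)} = \left(S W\right)^{2} = S^{2} W^{2}$)
$M{\left(I \right)} = -1$
$T{\left(X \right)} = - \frac{2 X \left(-156 + X^{4}\right)}{3}$ ($T{\left(X \right)} = - \frac{\left(-156 + X^{2} X^{2}\right) \left(X + X\right)}{3} = - \frac{\left(-156 + X^{4}\right) 2 X}{3} = - \frac{2 X \left(-156 + X^{4}\right)}{3}$)
$\frac{\left(399 + M{\left(1 \right)}\right) \left(-305\right)}{T{\left(391 \right)}} = \frac{\left(399 - 1\right) \left(-305\right)}{\frac{2}{3} \cdot 391 \left(156 - 391^{4}\right)} = \frac{398 \left(-305\right)}{\frac{2}{3} \cdot 391 \left(156 - 23372600161\right)} = - \frac{121390}{\frac{2}{3} \cdot 391 \left(156 - 23372600161\right)} = - \frac{121390}{\frac{2}{3} \cdot 391 \left(-23372600005\right)} = - \frac{121390}{- \frac{18277373203910}{3}} = \left(-121390\right) \left(- \frac{3}{18277373203910}\right) = \frac{36417}{1827737320391}$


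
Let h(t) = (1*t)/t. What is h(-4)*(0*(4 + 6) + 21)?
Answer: 21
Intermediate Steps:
h(t) = 1 (h(t) = t/t = 1)
h(-4)*(0*(4 + 6) + 21) = 1*(0*(4 + 6) + 21) = 1*(0*10 + 21) = 1*(0 + 21) = 1*21 = 21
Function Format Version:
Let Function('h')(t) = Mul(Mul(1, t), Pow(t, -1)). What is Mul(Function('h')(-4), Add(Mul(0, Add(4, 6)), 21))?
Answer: 21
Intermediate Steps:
Function('h')(t) = 1 (Function('h')(t) = Mul(t, Pow(t, -1)) = 1)
Mul(Function('h')(-4), Add(Mul(0, Add(4, 6)), 21)) = Mul(1, Add(Mul(0, Add(4, 6)), 21)) = Mul(1, Add(Mul(0, 10), 21)) = Mul(1, Add(0, 21)) = Mul(1, 21) = 21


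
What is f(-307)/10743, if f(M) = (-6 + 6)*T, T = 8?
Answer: 0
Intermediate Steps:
f(M) = 0 (f(M) = (-6 + 6)*8 = 0*8 = 0)
f(-307)/10743 = 0/10743 = 0*(1/10743) = 0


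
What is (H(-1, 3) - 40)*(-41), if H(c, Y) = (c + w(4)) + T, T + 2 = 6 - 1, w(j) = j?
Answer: 1394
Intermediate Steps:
T = 3 (T = -2 + (6 - 1) = -2 + 5 = 3)
H(c, Y) = 7 + c (H(c, Y) = (c + 4) + 3 = (4 + c) + 3 = 7 + c)
(H(-1, 3) - 40)*(-41) = ((7 - 1) - 40)*(-41) = (6 - 40)*(-41) = -34*(-41) = 1394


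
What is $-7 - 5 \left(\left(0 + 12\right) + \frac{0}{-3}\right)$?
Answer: $-67$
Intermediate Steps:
$-7 - 5 \left(\left(0 + 12\right) + \frac{0}{-3}\right) = -7 - 5 \left(12 + 0 \left(- \frac{1}{3}\right)\right) = -7 - 5 \left(12 + 0\right) = -7 - 60 = -67$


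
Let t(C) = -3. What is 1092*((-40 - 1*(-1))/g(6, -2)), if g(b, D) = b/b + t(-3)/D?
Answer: -85176/5 ≈ -17035.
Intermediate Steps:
g(b, D) = 1 - 3/D (g(b, D) = b/b - 3/D = 1 - 3/D)
1092*((-40 - 1*(-1))/g(6, -2)) = 1092*((-40 - 1*(-1))/(((-3 - 2)/(-2)))) = 1092*((-40 + 1)/((-½*(-5)))) = 1092*(-39/5/2) = 1092*(-39*⅖) = 1092*(-78/5) = -85176/5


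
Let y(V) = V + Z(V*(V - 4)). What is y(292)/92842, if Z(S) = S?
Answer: 42194/46421 ≈ 0.90894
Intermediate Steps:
y(V) = V + V*(-4 + V) (y(V) = V + V*(V - 4) = V + V*(-4 + V))
y(292)/92842 = (292*(-3 + 292))/92842 = (292*289)*(1/92842) = 84388*(1/92842) = 42194/46421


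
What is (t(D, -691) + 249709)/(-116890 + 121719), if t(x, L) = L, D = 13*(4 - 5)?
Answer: 22638/439 ≈ 51.567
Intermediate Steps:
D = -13 (D = 13*(-1) = -13)
(t(D, -691) + 249709)/(-116890 + 121719) = (-691 + 249709)/(-116890 + 121719) = 249018/4829 = 249018*(1/4829) = 22638/439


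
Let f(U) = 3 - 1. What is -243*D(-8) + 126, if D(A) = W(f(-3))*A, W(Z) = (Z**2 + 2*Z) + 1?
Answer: 17622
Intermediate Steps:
f(U) = 2
W(Z) = 1 + Z**2 + 2*Z
D(A) = 9*A (D(A) = (1 + 2**2 + 2*2)*A = (1 + 4 + 4)*A = 9*A)
-243*D(-8) + 126 = -2187*(-8) + 126 = -243*(-72) + 126 = 17496 + 126 = 17622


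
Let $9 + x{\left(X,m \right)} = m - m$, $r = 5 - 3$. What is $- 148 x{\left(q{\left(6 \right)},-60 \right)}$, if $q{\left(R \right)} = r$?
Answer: $1332$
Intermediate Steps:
$r = 2$ ($r = 5 - 3 = 2$)
$q{\left(R \right)} = 2$
$x{\left(X,m \right)} = -9$ ($x{\left(X,m \right)} = -9 + \left(m - m\right) = -9 + 0 = -9$)
$- 148 x{\left(q{\left(6 \right)},-60 \right)} = \left(-148\right) \left(-9\right) = 1332$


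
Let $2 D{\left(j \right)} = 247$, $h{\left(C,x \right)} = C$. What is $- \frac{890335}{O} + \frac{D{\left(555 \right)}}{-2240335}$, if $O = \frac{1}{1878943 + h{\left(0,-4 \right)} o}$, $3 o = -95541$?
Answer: $- \frac{7495662282694056597}{4480670} \approx -1.6729 \cdot 10^{12}$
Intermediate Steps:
$o = -31847$ ($o = \frac{1}{3} \left(-95541\right) = -31847$)
$D{\left(j \right)} = \frac{247}{2}$ ($D{\left(j \right)} = \frac{1}{2} \cdot 247 = \frac{247}{2}$)
$O = \frac{1}{1878943}$ ($O = \frac{1}{1878943 + 0 \left(-31847\right)} = \frac{1}{1878943 + 0} = \frac{1}{1878943} \approx 5.3221 \cdot 10^{-7}$)
$- \frac{890335}{O} + \frac{D{\left(555 \right)}}{-2240335} = - 890335 \frac{1}{\frac{1}{1878943}} + \frac{247}{2 \left(-2240335\right)} = \left(-890335\right) 1878943 + \frac{247}{2} \left(- \frac{1}{2240335}\right) = -1672888715905 - \frac{247}{4480670} = - \frac{7495662282694056597}{4480670}$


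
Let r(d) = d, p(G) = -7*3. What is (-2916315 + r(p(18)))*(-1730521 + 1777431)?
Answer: -136805321760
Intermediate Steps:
p(G) = -21
(-2916315 + r(p(18)))*(-1730521 + 1777431) = (-2916315 - 21)*(-1730521 + 1777431) = -2916336*46910 = -136805321760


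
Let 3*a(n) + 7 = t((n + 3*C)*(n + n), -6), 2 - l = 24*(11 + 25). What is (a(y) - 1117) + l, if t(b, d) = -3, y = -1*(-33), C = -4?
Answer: -5947/3 ≈ -1982.3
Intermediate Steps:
y = 33
l = -862 (l = 2 - 24*(11 + 25) = 2 - 24*36 = 2 - 1*864 = 2 - 864 = -862)
a(n) = -10/3 (a(n) = -7/3 + (⅓)*(-3) = -7/3 - 1 = -10/3)
(a(y) - 1117) + l = (-10/3 - 1117) - 862 = -3361/3 - 862 = -5947/3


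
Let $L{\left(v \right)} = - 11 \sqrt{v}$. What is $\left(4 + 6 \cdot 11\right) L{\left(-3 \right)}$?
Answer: $- 770 i \sqrt{3} \approx - 1333.7 i$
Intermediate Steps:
$\left(4 + 6 \cdot 11\right) L{\left(-3 \right)} = \left(4 + 6 \cdot 11\right) \left(- 11 \sqrt{-3}\right) = \left(4 + 66\right) \left(- 11 i \sqrt{3}\right) = 70 \left(- 11 i \sqrt{3}\right) = - 770 i \sqrt{3}$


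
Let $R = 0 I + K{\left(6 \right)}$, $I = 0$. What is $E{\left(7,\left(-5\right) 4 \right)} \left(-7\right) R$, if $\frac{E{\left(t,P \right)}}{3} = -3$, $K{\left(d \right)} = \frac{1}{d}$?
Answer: $\frac{21}{2} \approx 10.5$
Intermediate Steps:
$E{\left(t,P \right)} = -9$ ($E{\left(t,P \right)} = 3 \left(-3\right) = -9$)
$R = \frac{1}{6}$ ($R = 0 \cdot 0 + \frac{1}{6} = 0 + \frac{1}{6} = \frac{1}{6} \approx 0.16667$)
$E{\left(7,\left(-5\right) 4 \right)} \left(-7\right) R = \left(-9\right) \left(-7\right) \frac{1}{6} = 63 \cdot \frac{1}{6} = \frac{21}{2}$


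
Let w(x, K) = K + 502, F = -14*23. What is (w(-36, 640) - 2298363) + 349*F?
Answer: -2409599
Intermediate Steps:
F = -322
w(x, K) = 502 + K
(w(-36, 640) - 2298363) + 349*F = ((502 + 640) - 2298363) + 349*(-322) = (1142 - 2298363) - 112378 = -2297221 - 112378 = -2409599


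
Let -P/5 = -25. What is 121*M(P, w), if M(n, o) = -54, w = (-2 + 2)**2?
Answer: -6534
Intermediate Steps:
P = 125 (P = -5*(-25) = 125)
w = 0 (w = 0**2 = 0)
121*M(P, w) = 121*(-54) = -6534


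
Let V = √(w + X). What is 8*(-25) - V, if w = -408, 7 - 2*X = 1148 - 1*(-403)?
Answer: -200 - 2*I*√295 ≈ -200.0 - 34.351*I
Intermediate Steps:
X = -772 (X = 7/2 - (1148 - 1*(-403))/2 = 7/2 - (1148 + 403)/2 = 7/2 - ½*1551 = 7/2 - 1551/2 = -772)
V = 2*I*√295 (V = √(-408 - 772) = √(-1180) = 2*I*√295 ≈ 34.351*I)
8*(-25) - V = 8*(-25) - 2*I*√295 = -200 - 2*I*√295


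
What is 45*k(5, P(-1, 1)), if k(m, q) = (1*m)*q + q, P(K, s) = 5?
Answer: 1350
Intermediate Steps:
k(m, q) = q + m*q (k(m, q) = m*q + q = q + m*q)
45*k(5, P(-1, 1)) = 45*(5*(1 + 5)) = 45*(5*6) = 45*30 = 1350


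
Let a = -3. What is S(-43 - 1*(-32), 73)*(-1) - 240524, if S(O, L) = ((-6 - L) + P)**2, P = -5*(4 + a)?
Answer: -247580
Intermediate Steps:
P = -5 (P = -5*(4 - 3) = -5*1 = -5)
S(O, L) = (-11 - L)**2 (S(O, L) = ((-6 - L) - 5)**2 = (-11 - L)**2)
S(-43 - 1*(-32), 73)*(-1) - 240524 = (11 + 73)**2*(-1) - 240524 = 84**2*(-1) - 240524 = 7056*(-1) - 240524 = -7056 - 240524 = -247580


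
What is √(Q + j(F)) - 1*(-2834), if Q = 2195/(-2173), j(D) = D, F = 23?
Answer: 2834 + 2*√25958658/2173 ≈ 2838.7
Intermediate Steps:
Q = -2195/2173 (Q = 2195*(-1/2173) = -2195/2173 ≈ -1.0101)
√(Q + j(F)) - 1*(-2834) = √(-2195/2173 + 23) - 1*(-2834) = √(47784/2173) + 2834 = 2*√25958658/2173 + 2834 = 2834 + 2*√25958658/2173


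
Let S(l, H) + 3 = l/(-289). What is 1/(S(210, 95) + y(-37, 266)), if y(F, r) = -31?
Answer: -289/10036 ≈ -0.028796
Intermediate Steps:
S(l, H) = -3 - l/289 (S(l, H) = -3 + l/(-289) = -3 + l*(-1/289) = -3 - l/289)
1/(S(210, 95) + y(-37, 266)) = 1/((-3 - 1/289*210) - 31) = 1/((-3 - 210/289) - 31) = 1/(-1077/289 - 31) = 1/(-10036/289) = -289/10036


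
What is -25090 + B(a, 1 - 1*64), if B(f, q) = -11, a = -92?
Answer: -25101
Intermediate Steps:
-25090 + B(a, 1 - 1*64) = -25090 - 11 = -25101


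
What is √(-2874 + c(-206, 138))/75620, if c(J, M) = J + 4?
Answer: I*√769/37810 ≈ 0.00073343*I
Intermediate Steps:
c(J, M) = 4 + J
√(-2874 + c(-206, 138))/75620 = √(-2874 + (4 - 206))/75620 = √(-2874 - 202)*(1/75620) = √(-3076)*(1/75620) = (2*I*√769)*(1/75620) = I*√769/37810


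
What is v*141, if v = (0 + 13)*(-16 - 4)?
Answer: -36660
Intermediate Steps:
v = -260 (v = 13*(-20) = -260)
v*141 = -260*141 = -36660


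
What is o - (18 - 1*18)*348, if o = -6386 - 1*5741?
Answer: -12127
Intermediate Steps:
o = -12127 (o = -6386 - 5741 = -12127)
o - (18 - 1*18)*348 = -12127 - (18 - 1*18)*348 = -12127 - (18 - 18)*348 = -12127 - 0*348 = -12127 - 1*0 = -12127 + 0 = -12127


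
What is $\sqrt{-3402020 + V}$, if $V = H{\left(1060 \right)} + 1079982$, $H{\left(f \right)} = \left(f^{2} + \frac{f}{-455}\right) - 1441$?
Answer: $\frac{i \sqrt{9936217291}}{91} \approx 1095.4 i$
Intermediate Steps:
$H{\left(f \right)} = -1441 + f^{2} - \frac{f}{455}$ ($H{\left(f \right)} = \left(f^{2} - \frac{f}{455}\right) - 1441 = -1441 + f^{2} - \frac{f}{455}$)
$V = \frac{200394619}{91}$ ($V = \left(-1441 + 1060^{2} - \frac{212}{91}\right) + 1079982 = \left(-1441 + 1123600 - \frac{212}{91}\right) + 1079982 = \frac{102116257}{91} + 1079982 = \frac{200394619}{91} \approx 2.2021 \cdot 10^{6}$)
$\sqrt{-3402020 + V} = \sqrt{-3402020 + \frac{200394619}{91}} = \sqrt{- \frac{109189201}{91}} = \frac{i \sqrt{9936217291}}{91}$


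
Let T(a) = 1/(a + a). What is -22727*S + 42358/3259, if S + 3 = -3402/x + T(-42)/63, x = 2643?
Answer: 1480711197633361/15194279268 ≈ 97452.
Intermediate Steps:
T(a) = 1/(2*a)
S = -19988765/4662252 (S = -3 + (-3402/2643 + ((½)/(-42))/63) = -3 + (-3402*1/2643 + ((½)*(-1/42))*(1/63)) = -3 + (-1134/881 - 1/84*1/63) = -3 + (-1134/881 - 1/5292) = -3 - 6002009/4662252 = -19988765/4662252 ≈ -4.2874)
-22727*S + 42358/3259 = -22727/(1/(-19988765/4662252)) + 42358/3259 = -22727/((-4662252/19988765*1)) + 42358*(1/3259) = -22727/(-4662252/19988765) + 42358/3259 = -22727*(-19988765/4662252) + 42358/3259 = 454284662155/4662252 + 42358/3259 = 1480711197633361/15194279268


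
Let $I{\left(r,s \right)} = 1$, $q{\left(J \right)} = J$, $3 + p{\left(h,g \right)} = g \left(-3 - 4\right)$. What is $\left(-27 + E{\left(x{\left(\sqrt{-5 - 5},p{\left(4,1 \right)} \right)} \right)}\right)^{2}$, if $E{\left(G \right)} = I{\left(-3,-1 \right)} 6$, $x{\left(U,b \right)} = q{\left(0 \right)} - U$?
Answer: $441$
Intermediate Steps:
$p{\left(h,g \right)} = -3 - 7 g$ ($p{\left(h,g \right)} = -3 + g \left(-3 - 4\right) = -3 + g \left(-7\right) = -3 - 7 g$)
$x{\left(U,b \right)} = - U$ ($x{\left(U,b \right)} = 0 - U = - U$)
$E{\left(G \right)} = 6$ ($E{\left(G \right)} = 1 \cdot 6 = 6$)
$\left(-27 + E{\left(x{\left(\sqrt{-5 - 5},p{\left(4,1 \right)} \right)} \right)}\right)^{2} = \left(-27 + 6\right)^{2} = \left(-21\right)^{2} = 441$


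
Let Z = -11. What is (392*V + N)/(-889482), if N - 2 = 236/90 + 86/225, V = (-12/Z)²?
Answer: -6418523/12108073725 ≈ -0.00053010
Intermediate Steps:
V = 144/121 (V = (-12/(-11))² = (-12*(-1/11))² = (12/11)² = 144/121 ≈ 1.1901)
N = 1126/225 (N = 2 + (236/90 + 86/225) = 2 + (236*(1/90) + 86*(1/225)) = 2 + (118/45 + 86/225) = 2 + 676/225 = 1126/225 ≈ 5.0044)
(392*V + N)/(-889482) = (392*(144/121) + 1126/225)/(-889482) = (56448/121 + 1126/225)*(-1/889482) = (12837046/27225)*(-1/889482) = -6418523/12108073725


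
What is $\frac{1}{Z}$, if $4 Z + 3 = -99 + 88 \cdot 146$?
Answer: $\frac{2}{6373} \approx 0.00031382$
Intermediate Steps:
$Z = \frac{6373}{2}$ ($Z = - \frac{3}{4} + \frac{-99 + 88 \cdot 146}{4} = - \frac{3}{4} + \frac{-99 + 12848}{4} = - \frac{3}{4} + \frac{1}{4} \cdot 12749 = - \frac{3}{4} + \frac{12749}{4} = \frac{6373}{2} \approx 3186.5$)
$\frac{1}{Z} = \frac{1}{\frac{6373}{2}} = \frac{2}{6373}$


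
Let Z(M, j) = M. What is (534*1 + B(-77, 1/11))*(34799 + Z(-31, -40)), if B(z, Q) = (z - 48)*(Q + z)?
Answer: 3880943232/11 ≈ 3.5281e+8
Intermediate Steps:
B(z, Q) = (-48 + z)*(Q + z)
(534*1 + B(-77, 1/11))*(34799 + Z(-31, -40)) = (534*1 + ((-77)**2 - 48/11 - 48*(-77) - 77/11))*(34799 - 31) = (534 + (5929 - 48*1/11 + 3696 + (1/11)*(-77)))*34768 = (534 + (5929 - 48/11 + 3696 - 7))*34768 = (534 + 105750/11)*34768 = (111624/11)*34768 = 3880943232/11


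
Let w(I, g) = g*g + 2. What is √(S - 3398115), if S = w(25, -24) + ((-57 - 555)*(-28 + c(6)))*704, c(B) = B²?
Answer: I*√6844321 ≈ 2616.2*I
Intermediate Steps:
w(I, g) = 2 + g² (w(I, g) = g² + 2 = 2 + g²)
S = -3446206 (S = (2 + (-24)²) + ((-57 - 555)*(-28 + 6²))*704 = (2 + 576) - 612*(-28 + 36)*704 = 578 - 612*8*704 = 578 - 4896*704 = 578 - 3446784 = -3446206)
√(S - 3398115) = √(-3446206 - 3398115) = √(-6844321) = I*√6844321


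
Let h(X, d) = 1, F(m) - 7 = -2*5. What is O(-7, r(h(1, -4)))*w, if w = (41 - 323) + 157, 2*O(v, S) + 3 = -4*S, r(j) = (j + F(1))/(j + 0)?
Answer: -625/2 ≈ -312.50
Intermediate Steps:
F(m) = -3 (F(m) = 7 - 2*5 = 7 - 10 = -3)
r(j) = (-3 + j)/j (r(j) = (j - 3)/(j + 0) = (-3 + j)/j)
O(v, S) = -3/2 - 2*S (O(v, S) = -3/2 + (-4*S)/2 = -3/2 - 2*S)
w = -125 (w = -282 + 157 = -125)
O(-7, r(h(1, -4)))*w = (-3/2 - 2*(-3 + 1)/1)*(-125) = (-3/2 - 2*(-2))*(-125) = (-3/2 + 4)*(-125) = (5/2)*(-125) = -625/2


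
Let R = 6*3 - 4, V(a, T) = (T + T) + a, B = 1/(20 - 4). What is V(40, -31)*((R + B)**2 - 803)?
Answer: 1704373/128 ≈ 13315.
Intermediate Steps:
B = 1/16 ≈ 0.062500
V(a, T) = a + 2*T (V(a, T) = 2*T + a = a + 2*T)
R = 14 (R = 18 - 4 = 14)
V(40, -31)*((R + B)**2 - 803) = (40 + 2*(-31))*((14 + 1/16)**2 - 803) = (40 - 62)*((225/16)**2 - 803) = -22*(50625/256 - 803) = -22*(-154943/256) = 1704373/128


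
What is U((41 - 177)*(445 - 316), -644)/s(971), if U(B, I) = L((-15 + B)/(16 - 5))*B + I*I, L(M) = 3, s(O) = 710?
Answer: 181052/355 ≈ 510.01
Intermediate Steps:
U(B, I) = I² + 3*B (U(B, I) = 3*B + I*I = 3*B + I² = I² + 3*B)
U((41 - 177)*(445 - 316), -644)/s(971) = ((-644)² + 3*((41 - 177)*(445 - 316)))/710 = (414736 + 3*(-136*129))*(1/710) = (414736 + 3*(-17544))*(1/710) = (414736 - 52632)*(1/710) = 362104*(1/710) = 181052/355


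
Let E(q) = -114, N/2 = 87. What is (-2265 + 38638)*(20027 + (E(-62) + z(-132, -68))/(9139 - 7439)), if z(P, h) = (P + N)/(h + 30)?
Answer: 23528599345549/32300 ≈ 7.2844e+8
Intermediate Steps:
N = 174 (N = 2*87 = 174)
z(P, h) = (174 + P)/(30 + h) (z(P, h) = (P + 174)/(h + 30) = (174 + P)/(30 + h))
(-2265 + 38638)*(20027 + (E(-62) + z(-132, -68))/(9139 - 7439)) = (-2265 + 38638)*(20027 + (-114 + (174 - 132)/(30 - 68))/(9139 - 7439)) = 36373*(20027 + (-114 + 42/(-38))/1700) = 36373*(20027 + (-114 - 1/38*42)*(1/1700)) = 36373*(20027 + (-114 - 21/19)*(1/1700)) = 36373*(20027 - 2187/19*1/1700) = 36373*(20027 - 2187/32300) = 36373*(646869913/32300) = 23528599345549/32300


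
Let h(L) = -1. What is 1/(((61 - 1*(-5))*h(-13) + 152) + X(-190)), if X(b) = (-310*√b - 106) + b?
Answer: I/(10*(-21*I + 31*√190)) ≈ -1.1473e-5 + 0.00023346*I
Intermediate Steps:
X(b) = -106 + b - 310*√b (X(b) = (-106 - 310*√b) + b = -106 + b - 310*√b)
1/(((61 - 1*(-5))*h(-13) + 152) + X(-190)) = 1/(((61 - 1*(-5))*(-1) + 152) + (-106 - 190 - 310*I*√190)) = 1/(((61 + 5)*(-1) + 152) + (-106 - 190 - 310*I*√190)) = 1/((66*(-1) + 152) + (-106 - 190 - 310*I*√190)) = 1/((-66 + 152) + (-296 - 310*I*√190)) = 1/(86 + (-296 - 310*I*√190)) = 1/(-210 - 310*I*√190)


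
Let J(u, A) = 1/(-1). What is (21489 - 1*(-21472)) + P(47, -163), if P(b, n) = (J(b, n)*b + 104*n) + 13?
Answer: 25975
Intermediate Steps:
J(u, A) = -1
P(b, n) = 13 - b + 104*n (P(b, n) = (-b + 104*n) + 13 = 13 - b + 104*n)
(21489 - 1*(-21472)) + P(47, -163) = (21489 - 1*(-21472)) + (13 - 1*47 + 104*(-163)) = (21489 + 21472) + (13 - 47 - 16952) = 42961 - 16986 = 25975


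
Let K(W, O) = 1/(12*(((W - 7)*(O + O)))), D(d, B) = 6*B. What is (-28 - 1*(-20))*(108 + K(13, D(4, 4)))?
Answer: -373249/432 ≈ -864.00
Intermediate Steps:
K(W, O) = 1/(24*O*(-7 + W)) (K(W, O) = 1/(12*(((-7 + W)*(2*O)))) = 1/(12*((2*O*(-7 + W)))) = (1/(2*O*(-7 + W)))/12 = 1/(24*O*(-7 + W)))
(-28 - 1*(-20))*(108 + K(13, D(4, 4))) = (-28 - 1*(-20))*(108 + 1/(24*((6*4))*(-7 + 13))) = (-28 + 20)*(108 + (1/24)/(24*6)) = -8*(108 + (1/24)*(1/24)*(⅙)) = -8*(108 + 1/3456) = -8*373249/3456 = -373249/432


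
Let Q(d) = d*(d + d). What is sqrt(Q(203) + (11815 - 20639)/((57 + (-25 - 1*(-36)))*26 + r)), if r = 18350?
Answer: 5*sqrt(333571830270)/10059 ≈ 287.08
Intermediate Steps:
Q(d) = 2*d**2 (Q(d) = d*(2*d) = 2*d**2)
sqrt(Q(203) + (11815 - 20639)/((57 + (-25 - 1*(-36)))*26 + r)) = sqrt(2*203**2 + (11815 - 20639)/((57 + (-25 - 1*(-36)))*26 + 18350)) = sqrt(2*41209 - 8824/((57 + (-25 + 36))*26 + 18350)) = sqrt(82418 - 8824/((57 + 11)*26 + 18350)) = sqrt(82418 - 8824/(68*26 + 18350)) = sqrt(82418 - 8824/(1768 + 18350)) = sqrt(82418 - 8824/20118) = sqrt(82418 - 8824*1/20118) = sqrt(82418 - 4412/10059) = sqrt(829038250/10059) = 5*sqrt(333571830270)/10059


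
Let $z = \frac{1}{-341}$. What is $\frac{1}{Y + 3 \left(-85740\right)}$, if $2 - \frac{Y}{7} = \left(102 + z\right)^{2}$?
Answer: $- \frac{116281}{38376196613} \approx -3.03 \cdot 10^{-6}$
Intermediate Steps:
$z = - \frac{1}{341} \approx -0.0029326$
$Y = - \frac{8466397793}{116281}$ ($Y = 14 - 7 \left(102 - \frac{1}{341}\right)^{2} = 14 - 7 \left(\frac{34781}{341}\right)^{2} = 14 - \frac{8468025727}{116281} = - \frac{8466397793}{116281} \approx -72810.0$)
$\frac{1}{Y + 3 \left(-85740\right)} = \frac{1}{- \frac{8466397793}{116281} + 3 \left(-85740\right)} = \frac{1}{- \frac{8466397793}{116281} - 257220} = \frac{1}{- \frac{38376196613}{116281}} = - \frac{116281}{38376196613}$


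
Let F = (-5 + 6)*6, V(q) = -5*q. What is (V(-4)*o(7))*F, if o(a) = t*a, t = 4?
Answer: 3360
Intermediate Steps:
F = 6 (F = 1*6 = 6)
o(a) = 4*a
(V(-4)*o(7))*F = ((-5*(-4))*(4*7))*6 = (20*28)*6 = 560*6 = 3360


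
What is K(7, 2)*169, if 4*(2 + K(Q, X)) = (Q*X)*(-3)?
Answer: -4225/2 ≈ -2112.5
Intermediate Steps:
K(Q, X) = -2 - 3*Q*X/4 (K(Q, X) = -2 + ((Q*X)*(-3))/4 = -2 + (-3*Q*X)/4 = -2 - 3*Q*X/4)
K(7, 2)*169 = (-2 - ¾*7*2)*169 = (-2 - 21/2)*169 = -25/2*169 = -4225/2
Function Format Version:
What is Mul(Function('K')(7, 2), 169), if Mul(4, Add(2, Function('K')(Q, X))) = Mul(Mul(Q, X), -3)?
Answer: Rational(-4225, 2) ≈ -2112.5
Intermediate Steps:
Function('K')(Q, X) = Add(-2, Mul(Rational(-3, 4), Q, X)) (Function('K')(Q, X) = Add(-2, Mul(Rational(1, 4), Mul(Mul(Q, X), -3))) = Add(-2, Mul(Rational(1, 4), Mul(-3, Q, X))) = Add(-2, Mul(Rational(-3, 4), Q, X)))
Mul(Function('K')(7, 2), 169) = Mul(Add(-2, Mul(Rational(-3, 4), 7, 2)), 169) = Mul(Add(-2, Rational(-21, 2)), 169) = Mul(Rational(-25, 2), 169) = Rational(-4225, 2)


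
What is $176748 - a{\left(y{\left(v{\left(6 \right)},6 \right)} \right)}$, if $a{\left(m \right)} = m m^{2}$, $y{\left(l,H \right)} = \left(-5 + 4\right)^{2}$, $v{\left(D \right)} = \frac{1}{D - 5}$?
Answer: $176747$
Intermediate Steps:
$v{\left(D \right)} = \frac{1}{-5 + D}$
$y{\left(l,H \right)} = 1$ ($y{\left(l,H \right)} = \left(-1\right)^{2} = 1$)
$a{\left(m \right)} = m^{3}$
$176748 - a{\left(y{\left(v{\left(6 \right)},6 \right)} \right)} = 176748 - 1^{3} = 176748 - 1 = 176747$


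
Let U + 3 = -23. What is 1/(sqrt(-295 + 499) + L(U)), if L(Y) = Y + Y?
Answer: -13/625 - sqrt(51)/1250 ≈ -0.026513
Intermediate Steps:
U = -26 (U = -3 - 23 = -26)
L(Y) = 2*Y
1/(sqrt(-295 + 499) + L(U)) = 1/(sqrt(-295 + 499) + 2*(-26)) = 1/(sqrt(204) - 52) = 1/(2*sqrt(51) - 52) = 1/(-52 + 2*sqrt(51))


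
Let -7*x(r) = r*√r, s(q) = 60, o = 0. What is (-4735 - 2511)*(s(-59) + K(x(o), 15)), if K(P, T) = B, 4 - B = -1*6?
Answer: -507220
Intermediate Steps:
x(r) = -r^(3/2)/7 (x(r) = -r*√r/7 = -r^(3/2)/7)
B = 10 (B = 4 - (-1)*6 = 4 - 1*(-6) = 4 + 6 = 10)
K(P, T) = 10
(-4735 - 2511)*(s(-59) + K(x(o), 15)) = (-4735 - 2511)*(60 + 10) = -7246*70 = -507220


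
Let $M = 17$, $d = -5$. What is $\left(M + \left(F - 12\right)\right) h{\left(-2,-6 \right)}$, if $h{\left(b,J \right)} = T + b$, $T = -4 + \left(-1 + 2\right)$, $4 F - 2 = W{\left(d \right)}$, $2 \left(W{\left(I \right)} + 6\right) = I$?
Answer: $- \frac{135}{8} \approx -16.875$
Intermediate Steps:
$W{\left(I \right)} = -6 + \frac{I}{2}$
$F = - \frac{13}{8}$ ($F = \frac{1}{2} + \frac{-6 + \frac{1}{2} \left(-5\right)}{4} = \frac{1}{2} + \frac{-6 - \frac{5}{2}}{4} = \frac{1}{2} + \frac{1}{4} \left(- \frac{17}{2}\right) = \frac{1}{2} - \frac{17}{8} = - \frac{13}{8} \approx -1.625$)
$T = -3$ ($T = -4 + 1 = -3$)
$h{\left(b,J \right)} = -3 + b$
$\left(M + \left(F - 12\right)\right) h{\left(-2,-6 \right)} = \left(17 - \frac{109}{8}\right) \left(-3 - 2\right) = \left(17 - \frac{109}{8}\right) \left(-5\right) = \frac{27}{8} \left(-5\right) = - \frac{135}{8}$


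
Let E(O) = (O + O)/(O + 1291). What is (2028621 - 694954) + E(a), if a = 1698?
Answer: 3986334059/2989 ≈ 1.3337e+6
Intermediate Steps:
E(O) = 2*O/(1291 + O) (E(O) = (2*O)/(1291 + O) = 2*O/(1291 + O))
(2028621 - 694954) + E(a) = (2028621 - 694954) + 2*1698/(1291 + 1698) = 1333667 + 2*1698/2989 = 1333667 + 2*1698*(1/2989) = 1333667 + 3396/2989 = 3986334059/2989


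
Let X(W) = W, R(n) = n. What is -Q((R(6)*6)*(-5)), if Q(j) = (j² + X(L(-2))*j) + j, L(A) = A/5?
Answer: -32292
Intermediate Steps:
L(A) = A/5 (L(A) = A*(⅕) = A/5)
Q(j) = j² + 3*j/5 (Q(j) = (j² + ((⅕)*(-2))*j) + j = (j² - 2*j/5) + j = j² + 3*j/5)
-Q((R(6)*6)*(-5)) = -(6*6)*(-5)*(3 + 5*((6*6)*(-5)))/5 = -36*(-5)*(3 + 5*(36*(-5)))/5 = -(-180)*(3 + 5*(-180))/5 = -(-180)*(3 - 900)/5 = -(-180)*(-897)/5 = -1*32292 = -32292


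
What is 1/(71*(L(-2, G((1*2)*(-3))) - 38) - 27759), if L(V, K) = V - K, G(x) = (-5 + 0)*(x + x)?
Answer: -1/34859 ≈ -2.8687e-5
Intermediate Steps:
G(x) = -10*x
1/(71*(L(-2, G((1*2)*(-3))) - 38) - 27759) = 1/(71*((-2 - (-10)*(1*2)*(-3)) - 38) - 27759) = 1/(71*((-2 - (-10)*2*(-3)) - 38) - 27759) = 1/(71*((-2 - (-10)*(-6)) - 38) - 27759) = 1/(71*((-2 - 1*60) - 38) - 27759) = 1/(71*((-2 - 60) - 38) - 27759) = 1/(71*(-62 - 38) - 27759) = 1/(71*(-100) - 27759) = 1/(-7100 - 27759) = 1/(-34859) = -1/34859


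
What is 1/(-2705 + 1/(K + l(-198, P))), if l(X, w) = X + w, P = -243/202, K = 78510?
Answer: -15818781/42789802403 ≈ -0.00036969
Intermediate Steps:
P = -243/202 (P = -243*1/202 = -243/202 ≈ -1.2030)
1/(-2705 + 1/(K + l(-198, P))) = 1/(-2705 + 1/(78510 + (-198 - 243/202))) = 1/(-2705 + 1/(78510 - 40239/202)) = 1/(-2705 + 1/(15818781/202)) = 1/(-2705 + 202/15818781) = 1/(-42789802403/15818781) = -15818781/42789802403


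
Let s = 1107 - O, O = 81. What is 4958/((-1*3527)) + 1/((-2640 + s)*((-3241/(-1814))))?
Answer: -12970783535/9224822649 ≈ -1.4061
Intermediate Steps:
s = 1026 (s = 1107 - 1*81 = 1107 - 81 = 1026)
4958/((-1*3527)) + 1/((-2640 + s)*((-3241/(-1814)))) = 4958/((-1*3527)) + 1/((-2640 + 1026)*((-3241/(-1814)))) = 4958/(-3527) + 1/((-1614)*((-3241*(-1/1814)))) = 4958*(-1/3527) - 1/(1614*3241/1814) = -4958/3527 - 1/1614*1814/3241 = -4958/3527 - 907/2615487 = -12970783535/9224822649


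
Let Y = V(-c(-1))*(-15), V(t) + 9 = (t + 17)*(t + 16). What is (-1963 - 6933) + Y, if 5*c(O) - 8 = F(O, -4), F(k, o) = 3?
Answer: -59123/5 ≈ -11825.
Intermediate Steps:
c(O) = 11/5 (c(O) = 8/5 + (⅕)*3 = 8/5 + ⅗ = 11/5)
V(t) = -9 + (16 + t)*(17 + t) (V(t) = -9 + (t + 17)*(t + 16) = -9 + (17 + t)*(16 + t) = -9 + (16 + t)*(17 + t))
Y = -14643/5 (Y = (263 + (-1*11/5)² + 33*(-1*11/5))*(-15) = (263 + (-11/5)² + 33*(-11/5))*(-15) = (263 + 121/25 - 363/5)*(-15) = (4881/25)*(-15) = -14643/5 ≈ -2928.6)
(-1963 - 6933) + Y = (-1963 - 6933) - 14643/5 = -8896 - 14643/5 = -59123/5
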